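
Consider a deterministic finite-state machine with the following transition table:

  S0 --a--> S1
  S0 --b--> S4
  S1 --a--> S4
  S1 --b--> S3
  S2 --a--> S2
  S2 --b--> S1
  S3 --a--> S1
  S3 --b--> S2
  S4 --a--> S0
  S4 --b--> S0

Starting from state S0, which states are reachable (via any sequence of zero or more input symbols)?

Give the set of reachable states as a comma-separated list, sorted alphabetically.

BFS from S0:
  visit S0: S0--a-->S1 (new), S0--b-->S4 (new)
  visit S1: S1--a-->S4 (seen), S1--b-->S3 (new)
  visit S4: S4--a-->S0 (seen), S4--b-->S0 (seen)
  visit S3: S3--a-->S1 (seen), S3--b-->S2 (new)
  visit S2: S2--a-->S2 (seen), S2--b-->S1 (seen)

Answer: S0, S1, S2, S3, S4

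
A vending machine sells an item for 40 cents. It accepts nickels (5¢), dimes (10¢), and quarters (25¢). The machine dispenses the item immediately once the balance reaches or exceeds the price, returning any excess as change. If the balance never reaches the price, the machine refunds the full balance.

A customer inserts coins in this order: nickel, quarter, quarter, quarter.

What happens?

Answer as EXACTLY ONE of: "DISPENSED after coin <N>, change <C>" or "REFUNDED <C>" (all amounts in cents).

Price: 40¢
Coin 1 (nickel, 5¢): balance = 5¢
Coin 2 (quarter, 25¢): balance = 30¢
Coin 3 (quarter, 25¢): balance = 55¢
  → balance >= price → DISPENSE, change = 55 - 40 = 15¢

Answer: DISPENSED after coin 3, change 15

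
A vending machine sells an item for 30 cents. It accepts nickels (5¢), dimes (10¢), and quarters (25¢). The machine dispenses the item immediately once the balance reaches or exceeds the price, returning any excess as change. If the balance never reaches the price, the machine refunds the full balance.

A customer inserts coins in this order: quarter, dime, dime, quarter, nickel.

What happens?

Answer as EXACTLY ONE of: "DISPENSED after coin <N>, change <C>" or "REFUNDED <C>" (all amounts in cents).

Price: 30¢
Coin 1 (quarter, 25¢): balance = 25¢
Coin 2 (dime, 10¢): balance = 35¢
  → balance >= price → DISPENSE, change = 35 - 30 = 5¢

Answer: DISPENSED after coin 2, change 5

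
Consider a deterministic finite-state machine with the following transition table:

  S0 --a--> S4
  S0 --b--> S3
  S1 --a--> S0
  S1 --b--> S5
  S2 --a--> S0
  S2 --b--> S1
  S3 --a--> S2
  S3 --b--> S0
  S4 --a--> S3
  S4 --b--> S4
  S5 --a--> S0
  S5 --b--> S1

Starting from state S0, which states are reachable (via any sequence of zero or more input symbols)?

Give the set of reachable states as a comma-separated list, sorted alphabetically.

BFS from S0:
  visit S0: S0--a-->S4 (new), S0--b-->S3 (new)
  visit S4: S4--a-->S3 (seen), S4--b-->S4 (seen)
  visit S3: S3--a-->S2 (new), S3--b-->S0 (seen)
  visit S2: S2--a-->S0 (seen), S2--b-->S1 (new)
  visit S1: S1--a-->S0 (seen), S1--b-->S5 (new)
  visit S5: S5--a-->S0 (seen), S5--b-->S1 (seen)

Answer: S0, S1, S2, S3, S4, S5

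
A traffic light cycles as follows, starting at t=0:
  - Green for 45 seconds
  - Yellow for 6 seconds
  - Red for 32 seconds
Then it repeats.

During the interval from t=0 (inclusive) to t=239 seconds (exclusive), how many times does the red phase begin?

Cycle = 45+6+32 = 83s
red phase starts at t = k*83 + 51 for k=0,1,2,...
Need k*83+51 < 239 → k < 2.265
k ∈ {0, ..., 2} → 3 starts

Answer: 3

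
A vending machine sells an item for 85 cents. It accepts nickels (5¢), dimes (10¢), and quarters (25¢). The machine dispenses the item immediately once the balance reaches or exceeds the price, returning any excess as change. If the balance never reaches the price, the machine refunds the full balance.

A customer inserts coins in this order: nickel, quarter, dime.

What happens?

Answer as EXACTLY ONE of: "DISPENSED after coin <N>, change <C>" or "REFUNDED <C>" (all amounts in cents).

Price: 85¢
Coin 1 (nickel, 5¢): balance = 5¢
Coin 2 (quarter, 25¢): balance = 30¢
Coin 3 (dime, 10¢): balance = 40¢
All coins inserted, balance 40¢ < price 85¢ → REFUND 40¢

Answer: REFUNDED 40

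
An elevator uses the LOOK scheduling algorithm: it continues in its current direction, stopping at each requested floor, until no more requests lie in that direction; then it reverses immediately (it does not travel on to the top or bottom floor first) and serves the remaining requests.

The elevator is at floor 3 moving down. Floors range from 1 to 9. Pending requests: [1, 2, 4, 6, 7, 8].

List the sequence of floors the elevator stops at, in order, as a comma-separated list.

Current: 3, moving DOWN
Serve below first (descending): [2, 1]
Then reverse, serve above (ascending): [4, 6, 7, 8]

Answer: 2, 1, 4, 6, 7, 8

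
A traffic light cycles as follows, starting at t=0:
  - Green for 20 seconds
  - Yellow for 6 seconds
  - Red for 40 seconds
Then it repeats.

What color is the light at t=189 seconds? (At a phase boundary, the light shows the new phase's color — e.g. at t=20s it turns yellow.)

Cycle length = 20 + 6 + 40 = 66s
t = 189, phase_t = 189 mod 66 = 57
57 >= 26 → RED

Answer: red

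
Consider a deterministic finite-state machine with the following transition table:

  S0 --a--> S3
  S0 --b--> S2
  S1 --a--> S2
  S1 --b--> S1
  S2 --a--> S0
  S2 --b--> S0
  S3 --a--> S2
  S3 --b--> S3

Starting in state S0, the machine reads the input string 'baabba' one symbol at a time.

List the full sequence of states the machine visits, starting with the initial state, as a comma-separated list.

Answer: S0, S2, S0, S3, S3, S3, S2

Derivation:
Start: S0
  read 'b': S0 --b--> S2
  read 'a': S2 --a--> S0
  read 'a': S0 --a--> S3
  read 'b': S3 --b--> S3
  read 'b': S3 --b--> S3
  read 'a': S3 --a--> S2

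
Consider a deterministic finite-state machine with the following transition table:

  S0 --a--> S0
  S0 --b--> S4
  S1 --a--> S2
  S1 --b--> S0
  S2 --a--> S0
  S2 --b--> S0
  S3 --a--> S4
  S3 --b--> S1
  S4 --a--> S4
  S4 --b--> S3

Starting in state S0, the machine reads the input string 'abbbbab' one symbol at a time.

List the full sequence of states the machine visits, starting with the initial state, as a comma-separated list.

Start: S0
  read 'a': S0 --a--> S0
  read 'b': S0 --b--> S4
  read 'b': S4 --b--> S3
  read 'b': S3 --b--> S1
  read 'b': S1 --b--> S0
  read 'a': S0 --a--> S0
  read 'b': S0 --b--> S4

Answer: S0, S0, S4, S3, S1, S0, S0, S4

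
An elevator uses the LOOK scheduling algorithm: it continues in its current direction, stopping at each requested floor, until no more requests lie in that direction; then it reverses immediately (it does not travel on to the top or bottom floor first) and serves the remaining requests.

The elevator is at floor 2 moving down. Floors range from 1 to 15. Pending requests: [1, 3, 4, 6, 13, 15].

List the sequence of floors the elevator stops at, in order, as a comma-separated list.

Answer: 1, 3, 4, 6, 13, 15

Derivation:
Current: 2, moving DOWN
Serve below first (descending): [1]
Then reverse, serve above (ascending): [3, 4, 6, 13, 15]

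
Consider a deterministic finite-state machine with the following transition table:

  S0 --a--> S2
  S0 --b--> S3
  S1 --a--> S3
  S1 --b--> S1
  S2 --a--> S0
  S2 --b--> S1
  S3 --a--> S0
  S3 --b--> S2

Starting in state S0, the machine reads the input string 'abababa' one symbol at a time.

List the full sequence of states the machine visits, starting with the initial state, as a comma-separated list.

Start: S0
  read 'a': S0 --a--> S2
  read 'b': S2 --b--> S1
  read 'a': S1 --a--> S3
  read 'b': S3 --b--> S2
  read 'a': S2 --a--> S0
  read 'b': S0 --b--> S3
  read 'a': S3 --a--> S0

Answer: S0, S2, S1, S3, S2, S0, S3, S0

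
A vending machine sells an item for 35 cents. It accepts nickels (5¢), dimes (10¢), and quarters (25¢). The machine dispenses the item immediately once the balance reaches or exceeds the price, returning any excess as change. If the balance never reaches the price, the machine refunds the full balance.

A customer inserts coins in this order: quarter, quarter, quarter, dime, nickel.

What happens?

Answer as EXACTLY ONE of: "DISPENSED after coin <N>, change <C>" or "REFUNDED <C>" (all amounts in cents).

Answer: DISPENSED after coin 2, change 15

Derivation:
Price: 35¢
Coin 1 (quarter, 25¢): balance = 25¢
Coin 2 (quarter, 25¢): balance = 50¢
  → balance >= price → DISPENSE, change = 50 - 35 = 15¢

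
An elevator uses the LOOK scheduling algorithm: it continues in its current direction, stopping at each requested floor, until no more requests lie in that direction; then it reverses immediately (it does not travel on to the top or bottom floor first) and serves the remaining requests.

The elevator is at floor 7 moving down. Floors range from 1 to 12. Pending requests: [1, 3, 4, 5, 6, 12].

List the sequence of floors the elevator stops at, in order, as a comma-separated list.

Answer: 6, 5, 4, 3, 1, 12

Derivation:
Current: 7, moving DOWN
Serve below first (descending): [6, 5, 4, 3, 1]
Then reverse, serve above (ascending): [12]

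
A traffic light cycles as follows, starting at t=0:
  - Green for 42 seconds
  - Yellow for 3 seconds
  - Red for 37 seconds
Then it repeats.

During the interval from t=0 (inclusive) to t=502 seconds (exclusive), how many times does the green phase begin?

Answer: 7

Derivation:
Cycle = 42+3+37 = 82s
green phase starts at t = k*82 + 0 for k=0,1,2,...
Need k*82+0 < 502 → k < 6.122
k ∈ {0, ..., 6} → 7 starts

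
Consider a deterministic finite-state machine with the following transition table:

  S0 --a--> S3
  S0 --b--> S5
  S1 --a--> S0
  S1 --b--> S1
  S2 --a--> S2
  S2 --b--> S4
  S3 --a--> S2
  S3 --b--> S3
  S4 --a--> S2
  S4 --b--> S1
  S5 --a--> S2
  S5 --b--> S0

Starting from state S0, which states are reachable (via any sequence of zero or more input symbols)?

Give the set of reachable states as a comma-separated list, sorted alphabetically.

Answer: S0, S1, S2, S3, S4, S5

Derivation:
BFS from S0:
  visit S0: S0--a-->S3 (new), S0--b-->S5 (new)
  visit S3: S3--a-->S2 (new), S3--b-->S3 (seen)
  visit S5: S5--a-->S2 (seen), S5--b-->S0 (seen)
  visit S2: S2--a-->S2 (seen), S2--b-->S4 (new)
  visit S4: S4--a-->S2 (seen), S4--b-->S1 (new)
  visit S1: S1--a-->S0 (seen), S1--b-->S1 (seen)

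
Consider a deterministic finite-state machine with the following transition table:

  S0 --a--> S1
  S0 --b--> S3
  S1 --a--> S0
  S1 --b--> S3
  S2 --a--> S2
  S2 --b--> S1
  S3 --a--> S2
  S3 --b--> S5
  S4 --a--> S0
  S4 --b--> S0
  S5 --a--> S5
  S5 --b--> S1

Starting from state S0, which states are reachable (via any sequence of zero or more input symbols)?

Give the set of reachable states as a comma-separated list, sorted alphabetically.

BFS from S0:
  visit S0: S0--a-->S1 (new), S0--b-->S3 (new)
  visit S1: S1--a-->S0 (seen), S1--b-->S3 (seen)
  visit S3: S3--a-->S2 (new), S3--b-->S5 (new)
  visit S2: S2--a-->S2 (seen), S2--b-->S1 (seen)
  visit S5: S5--a-->S5 (seen), S5--b-->S1 (seen)

Answer: S0, S1, S2, S3, S5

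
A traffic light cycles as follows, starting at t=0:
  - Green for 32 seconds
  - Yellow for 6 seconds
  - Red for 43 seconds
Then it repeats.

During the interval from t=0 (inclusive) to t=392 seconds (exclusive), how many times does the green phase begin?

Answer: 5

Derivation:
Cycle = 32+6+43 = 81s
green phase starts at t = k*81 + 0 for k=0,1,2,...
Need k*81+0 < 392 → k < 4.840
k ∈ {0, ..., 4} → 5 starts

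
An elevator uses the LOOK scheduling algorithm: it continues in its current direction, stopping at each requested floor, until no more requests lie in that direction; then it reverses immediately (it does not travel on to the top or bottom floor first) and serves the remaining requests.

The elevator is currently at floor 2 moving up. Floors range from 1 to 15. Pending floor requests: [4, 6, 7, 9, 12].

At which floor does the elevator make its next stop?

Answer: 4

Derivation:
Current floor: 2, direction: up
Requests above: [4, 6, 7, 9, 12]
Requests below: []
Moving up and requests lie above → nearest above is min([4, 6, 7, 9, 12]) = 4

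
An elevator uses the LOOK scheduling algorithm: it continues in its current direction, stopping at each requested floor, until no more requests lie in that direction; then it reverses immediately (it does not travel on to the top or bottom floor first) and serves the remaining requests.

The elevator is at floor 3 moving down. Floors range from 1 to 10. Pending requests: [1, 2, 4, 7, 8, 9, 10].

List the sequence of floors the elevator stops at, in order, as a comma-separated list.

Answer: 2, 1, 4, 7, 8, 9, 10

Derivation:
Current: 3, moving DOWN
Serve below first (descending): [2, 1]
Then reverse, serve above (ascending): [4, 7, 8, 9, 10]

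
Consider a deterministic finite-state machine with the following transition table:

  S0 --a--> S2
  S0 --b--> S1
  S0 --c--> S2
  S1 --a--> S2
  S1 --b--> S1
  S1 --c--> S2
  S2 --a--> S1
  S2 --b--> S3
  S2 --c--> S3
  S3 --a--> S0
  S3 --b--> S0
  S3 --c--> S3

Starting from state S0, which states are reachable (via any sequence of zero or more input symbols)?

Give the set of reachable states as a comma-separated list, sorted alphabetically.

Answer: S0, S1, S2, S3

Derivation:
BFS from S0:
  visit S0: S0--a-->S2 (new), S0--b-->S1 (new), S0--c-->S2 (seen)
  visit S2: S2--a-->S1 (seen), S2--b-->S3 (new), S2--c-->S3 (seen)
  visit S1: S1--a-->S2 (seen), S1--b-->S1 (seen), S1--c-->S2 (seen)
  visit S3: S3--a-->S0 (seen), S3--b-->S0 (seen), S3--c-->S3 (seen)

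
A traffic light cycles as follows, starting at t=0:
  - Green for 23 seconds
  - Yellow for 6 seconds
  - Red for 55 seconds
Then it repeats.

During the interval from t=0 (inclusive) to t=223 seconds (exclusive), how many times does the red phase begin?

Answer: 3

Derivation:
Cycle = 23+6+55 = 84s
red phase starts at t = k*84 + 29 for k=0,1,2,...
Need k*84+29 < 223 → k < 2.310
k ∈ {0, ..., 2} → 3 starts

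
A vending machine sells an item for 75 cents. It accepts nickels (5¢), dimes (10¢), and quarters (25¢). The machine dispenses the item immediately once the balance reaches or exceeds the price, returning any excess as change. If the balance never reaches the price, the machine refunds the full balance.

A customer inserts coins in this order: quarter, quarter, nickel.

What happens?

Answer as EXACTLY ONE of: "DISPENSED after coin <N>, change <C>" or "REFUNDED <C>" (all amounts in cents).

Price: 75¢
Coin 1 (quarter, 25¢): balance = 25¢
Coin 2 (quarter, 25¢): balance = 50¢
Coin 3 (nickel, 5¢): balance = 55¢
All coins inserted, balance 55¢ < price 75¢ → REFUND 55¢

Answer: REFUNDED 55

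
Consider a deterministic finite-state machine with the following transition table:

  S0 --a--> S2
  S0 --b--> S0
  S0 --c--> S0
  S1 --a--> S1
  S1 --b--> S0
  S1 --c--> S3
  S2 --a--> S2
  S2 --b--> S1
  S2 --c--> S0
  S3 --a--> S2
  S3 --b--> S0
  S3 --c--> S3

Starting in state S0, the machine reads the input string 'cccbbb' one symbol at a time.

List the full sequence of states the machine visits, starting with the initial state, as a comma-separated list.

Start: S0
  read 'c': S0 --c--> S0
  read 'c': S0 --c--> S0
  read 'c': S0 --c--> S0
  read 'b': S0 --b--> S0
  read 'b': S0 --b--> S0
  read 'b': S0 --b--> S0

Answer: S0, S0, S0, S0, S0, S0, S0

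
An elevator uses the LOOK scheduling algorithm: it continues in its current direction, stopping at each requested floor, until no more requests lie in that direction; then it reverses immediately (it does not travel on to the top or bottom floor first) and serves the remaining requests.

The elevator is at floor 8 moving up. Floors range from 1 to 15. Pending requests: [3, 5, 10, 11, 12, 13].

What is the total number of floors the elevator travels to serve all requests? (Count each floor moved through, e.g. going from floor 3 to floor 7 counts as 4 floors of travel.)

Start at floor 8 moving up, LOOK stop order: [10, 11, 12, 13, 5, 3]
  8 → 10: |10-8| = 2, total = 2
  10 → 11: |11-10| = 1, total = 3
  11 → 12: |12-11| = 1, total = 4
  12 → 13: |13-12| = 1, total = 5
  13 → 5: |5-13| = 8, total = 13
  5 → 3: |3-5| = 2, total = 15

Answer: 15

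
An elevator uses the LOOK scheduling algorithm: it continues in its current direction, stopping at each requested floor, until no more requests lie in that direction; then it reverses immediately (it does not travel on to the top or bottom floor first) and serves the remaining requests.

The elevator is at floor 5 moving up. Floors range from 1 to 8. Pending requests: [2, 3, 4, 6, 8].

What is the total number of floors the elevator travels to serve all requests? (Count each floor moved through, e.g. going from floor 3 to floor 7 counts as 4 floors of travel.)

Start at floor 5 moving up, LOOK stop order: [6, 8, 4, 3, 2]
  5 → 6: |6-5| = 1, total = 1
  6 → 8: |8-6| = 2, total = 3
  8 → 4: |4-8| = 4, total = 7
  4 → 3: |3-4| = 1, total = 8
  3 → 2: |2-3| = 1, total = 9

Answer: 9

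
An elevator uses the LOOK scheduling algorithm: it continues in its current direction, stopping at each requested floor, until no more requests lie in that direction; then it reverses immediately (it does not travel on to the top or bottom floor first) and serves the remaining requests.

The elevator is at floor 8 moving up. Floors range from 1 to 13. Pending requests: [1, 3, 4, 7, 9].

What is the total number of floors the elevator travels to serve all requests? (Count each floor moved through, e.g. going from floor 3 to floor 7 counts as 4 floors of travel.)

Start at floor 8 moving up, LOOK stop order: [9, 7, 4, 3, 1]
  8 → 9: |9-8| = 1, total = 1
  9 → 7: |7-9| = 2, total = 3
  7 → 4: |4-7| = 3, total = 6
  4 → 3: |3-4| = 1, total = 7
  3 → 1: |1-3| = 2, total = 9

Answer: 9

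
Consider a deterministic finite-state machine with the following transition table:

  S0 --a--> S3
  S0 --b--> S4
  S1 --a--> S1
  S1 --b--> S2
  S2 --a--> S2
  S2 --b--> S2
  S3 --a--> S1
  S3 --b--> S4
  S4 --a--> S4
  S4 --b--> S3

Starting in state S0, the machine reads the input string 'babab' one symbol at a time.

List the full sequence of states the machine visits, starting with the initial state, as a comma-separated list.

Start: S0
  read 'b': S0 --b--> S4
  read 'a': S4 --a--> S4
  read 'b': S4 --b--> S3
  read 'a': S3 --a--> S1
  read 'b': S1 --b--> S2

Answer: S0, S4, S4, S3, S1, S2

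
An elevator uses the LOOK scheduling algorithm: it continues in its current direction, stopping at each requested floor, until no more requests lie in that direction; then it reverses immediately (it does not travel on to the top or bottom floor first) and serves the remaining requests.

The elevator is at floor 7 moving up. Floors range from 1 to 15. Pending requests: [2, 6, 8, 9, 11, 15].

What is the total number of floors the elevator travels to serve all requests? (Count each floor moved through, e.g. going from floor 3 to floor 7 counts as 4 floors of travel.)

Start at floor 7 moving up, LOOK stop order: [8, 9, 11, 15, 6, 2]
  7 → 8: |8-7| = 1, total = 1
  8 → 9: |9-8| = 1, total = 2
  9 → 11: |11-9| = 2, total = 4
  11 → 15: |15-11| = 4, total = 8
  15 → 6: |6-15| = 9, total = 17
  6 → 2: |2-6| = 4, total = 21

Answer: 21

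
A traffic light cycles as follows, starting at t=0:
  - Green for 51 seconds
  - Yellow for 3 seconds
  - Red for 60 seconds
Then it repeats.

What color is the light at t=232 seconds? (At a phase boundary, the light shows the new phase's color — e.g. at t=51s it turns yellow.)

Answer: green

Derivation:
Cycle length = 51 + 3 + 60 = 114s
t = 232, phase_t = 232 mod 114 = 4
4 < 51 (green end) → GREEN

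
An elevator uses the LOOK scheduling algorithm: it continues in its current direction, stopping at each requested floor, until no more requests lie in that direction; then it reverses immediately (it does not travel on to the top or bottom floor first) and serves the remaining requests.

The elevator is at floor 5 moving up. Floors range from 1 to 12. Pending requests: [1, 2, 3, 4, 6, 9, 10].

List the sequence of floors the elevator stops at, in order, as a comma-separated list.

Current: 5, moving UP
Serve above first (ascending): [6, 9, 10]
Then reverse, serve below (descending): [4, 3, 2, 1]

Answer: 6, 9, 10, 4, 3, 2, 1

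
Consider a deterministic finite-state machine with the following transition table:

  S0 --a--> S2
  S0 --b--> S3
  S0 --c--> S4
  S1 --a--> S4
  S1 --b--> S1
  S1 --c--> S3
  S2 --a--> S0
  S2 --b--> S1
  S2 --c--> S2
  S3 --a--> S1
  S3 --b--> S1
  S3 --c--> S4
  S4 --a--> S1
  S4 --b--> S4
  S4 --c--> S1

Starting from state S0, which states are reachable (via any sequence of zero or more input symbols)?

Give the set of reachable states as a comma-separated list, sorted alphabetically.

BFS from S0:
  visit S0: S0--a-->S2 (new), S0--b-->S3 (new), S0--c-->S4 (new)
  visit S2: S2--a-->S0 (seen), S2--b-->S1 (new), S2--c-->S2 (seen)
  visit S3: S3--a-->S1 (seen), S3--b-->S1 (seen), S3--c-->S4 (seen)
  visit S4: S4--a-->S1 (seen), S4--b-->S4 (seen), S4--c-->S1 (seen)
  visit S1: S1--a-->S4 (seen), S1--b-->S1 (seen), S1--c-->S3 (seen)

Answer: S0, S1, S2, S3, S4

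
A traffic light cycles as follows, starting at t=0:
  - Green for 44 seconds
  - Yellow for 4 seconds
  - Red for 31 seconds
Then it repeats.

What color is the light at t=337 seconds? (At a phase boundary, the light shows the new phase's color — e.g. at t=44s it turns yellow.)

Answer: green

Derivation:
Cycle length = 44 + 4 + 31 = 79s
t = 337, phase_t = 337 mod 79 = 21
21 < 44 (green end) → GREEN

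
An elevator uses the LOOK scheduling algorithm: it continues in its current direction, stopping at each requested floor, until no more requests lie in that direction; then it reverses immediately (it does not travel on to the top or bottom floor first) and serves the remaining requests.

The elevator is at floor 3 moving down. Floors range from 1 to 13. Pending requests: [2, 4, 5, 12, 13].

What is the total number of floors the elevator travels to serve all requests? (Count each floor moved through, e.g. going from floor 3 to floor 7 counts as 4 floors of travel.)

Start at floor 3 moving down, LOOK stop order: [2, 4, 5, 12, 13]
  3 → 2: |2-3| = 1, total = 1
  2 → 4: |4-2| = 2, total = 3
  4 → 5: |5-4| = 1, total = 4
  5 → 12: |12-5| = 7, total = 11
  12 → 13: |13-12| = 1, total = 12

Answer: 12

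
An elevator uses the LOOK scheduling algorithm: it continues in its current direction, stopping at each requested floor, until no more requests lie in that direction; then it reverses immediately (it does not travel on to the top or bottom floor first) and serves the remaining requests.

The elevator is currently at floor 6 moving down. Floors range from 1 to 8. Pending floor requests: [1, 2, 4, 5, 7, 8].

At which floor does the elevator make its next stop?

Current floor: 6, direction: down
Requests above: [7, 8]
Requests below: [1, 2, 4, 5]
Moving down and requests lie below → nearest below is max([1, 2, 4, 5]) = 5

Answer: 5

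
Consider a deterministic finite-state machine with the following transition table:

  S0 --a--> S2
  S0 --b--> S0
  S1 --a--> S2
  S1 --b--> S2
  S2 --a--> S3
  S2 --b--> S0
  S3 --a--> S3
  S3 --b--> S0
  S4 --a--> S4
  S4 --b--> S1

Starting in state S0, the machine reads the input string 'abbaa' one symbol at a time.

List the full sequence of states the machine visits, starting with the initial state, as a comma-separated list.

Start: S0
  read 'a': S0 --a--> S2
  read 'b': S2 --b--> S0
  read 'b': S0 --b--> S0
  read 'a': S0 --a--> S2
  read 'a': S2 --a--> S3

Answer: S0, S2, S0, S0, S2, S3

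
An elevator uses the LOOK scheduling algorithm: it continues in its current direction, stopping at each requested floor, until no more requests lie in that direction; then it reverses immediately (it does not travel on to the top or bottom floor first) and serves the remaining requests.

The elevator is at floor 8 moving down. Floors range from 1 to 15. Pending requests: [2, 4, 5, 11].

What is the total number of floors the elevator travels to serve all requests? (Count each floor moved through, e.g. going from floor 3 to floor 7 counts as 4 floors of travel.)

Start at floor 8 moving down, LOOK stop order: [5, 4, 2, 11]
  8 → 5: |5-8| = 3, total = 3
  5 → 4: |4-5| = 1, total = 4
  4 → 2: |2-4| = 2, total = 6
  2 → 11: |11-2| = 9, total = 15

Answer: 15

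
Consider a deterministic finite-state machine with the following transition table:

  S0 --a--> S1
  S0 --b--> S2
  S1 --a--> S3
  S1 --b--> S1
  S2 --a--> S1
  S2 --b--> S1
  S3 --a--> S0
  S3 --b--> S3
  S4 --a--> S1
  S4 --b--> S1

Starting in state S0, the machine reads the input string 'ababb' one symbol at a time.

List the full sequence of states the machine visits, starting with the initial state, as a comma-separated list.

Start: S0
  read 'a': S0 --a--> S1
  read 'b': S1 --b--> S1
  read 'a': S1 --a--> S3
  read 'b': S3 --b--> S3
  read 'b': S3 --b--> S3

Answer: S0, S1, S1, S3, S3, S3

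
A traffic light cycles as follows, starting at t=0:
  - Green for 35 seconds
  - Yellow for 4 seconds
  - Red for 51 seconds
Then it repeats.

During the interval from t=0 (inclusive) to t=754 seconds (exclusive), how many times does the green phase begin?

Answer: 9

Derivation:
Cycle = 35+4+51 = 90s
green phase starts at t = k*90 + 0 for k=0,1,2,...
Need k*90+0 < 754 → k < 8.378
k ∈ {0, ..., 8} → 9 starts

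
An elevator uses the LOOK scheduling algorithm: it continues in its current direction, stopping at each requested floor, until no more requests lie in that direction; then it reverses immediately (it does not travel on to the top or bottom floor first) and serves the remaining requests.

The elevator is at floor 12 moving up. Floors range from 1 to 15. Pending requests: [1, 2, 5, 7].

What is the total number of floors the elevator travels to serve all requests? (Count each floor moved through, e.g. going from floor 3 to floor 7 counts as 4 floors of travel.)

Start at floor 12 moving up, LOOK stop order: [7, 5, 2, 1]
  12 → 7: |7-12| = 5, total = 5
  7 → 5: |5-7| = 2, total = 7
  5 → 2: |2-5| = 3, total = 10
  2 → 1: |1-2| = 1, total = 11

Answer: 11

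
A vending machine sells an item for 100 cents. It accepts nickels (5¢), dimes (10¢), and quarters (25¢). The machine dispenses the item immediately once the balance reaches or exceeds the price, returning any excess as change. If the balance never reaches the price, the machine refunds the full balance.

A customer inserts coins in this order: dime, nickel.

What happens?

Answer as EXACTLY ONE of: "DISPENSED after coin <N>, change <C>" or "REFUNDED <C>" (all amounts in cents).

Price: 100¢
Coin 1 (dime, 10¢): balance = 10¢
Coin 2 (nickel, 5¢): balance = 15¢
All coins inserted, balance 15¢ < price 100¢ → REFUND 15¢

Answer: REFUNDED 15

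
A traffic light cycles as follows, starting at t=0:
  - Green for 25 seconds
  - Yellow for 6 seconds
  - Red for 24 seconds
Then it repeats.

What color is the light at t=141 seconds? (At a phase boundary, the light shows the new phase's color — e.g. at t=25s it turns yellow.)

Cycle length = 25 + 6 + 24 = 55s
t = 141, phase_t = 141 mod 55 = 31
31 >= 31 → RED

Answer: red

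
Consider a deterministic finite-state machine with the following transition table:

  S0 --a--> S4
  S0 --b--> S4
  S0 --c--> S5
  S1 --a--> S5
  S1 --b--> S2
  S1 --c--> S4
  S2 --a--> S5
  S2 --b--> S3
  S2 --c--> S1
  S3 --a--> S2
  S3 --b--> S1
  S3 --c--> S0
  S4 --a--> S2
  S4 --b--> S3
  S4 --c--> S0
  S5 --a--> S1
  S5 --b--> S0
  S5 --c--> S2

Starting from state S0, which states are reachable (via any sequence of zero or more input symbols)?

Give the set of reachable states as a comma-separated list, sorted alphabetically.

Answer: S0, S1, S2, S3, S4, S5

Derivation:
BFS from S0:
  visit S0: S0--a-->S4 (new), S0--b-->S4 (seen), S0--c-->S5 (new)
  visit S4: S4--a-->S2 (new), S4--b-->S3 (new), S4--c-->S0 (seen)
  visit S5: S5--a-->S1 (new), S5--b-->S0 (seen), S5--c-->S2 (seen)
  visit S2: S2--a-->S5 (seen), S2--b-->S3 (seen), S2--c-->S1 (seen)
  visit S3: S3--a-->S2 (seen), S3--b-->S1 (seen), S3--c-->S0 (seen)
  visit S1: S1--a-->S5 (seen), S1--b-->S2 (seen), S1--c-->S4 (seen)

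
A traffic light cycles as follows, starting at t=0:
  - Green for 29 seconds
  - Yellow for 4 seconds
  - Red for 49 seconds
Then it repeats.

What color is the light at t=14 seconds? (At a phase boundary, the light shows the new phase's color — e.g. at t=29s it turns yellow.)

Answer: green

Derivation:
Cycle length = 29 + 4 + 49 = 82s
t = 14, phase_t = 14 mod 82 = 14
14 < 29 (green end) → GREEN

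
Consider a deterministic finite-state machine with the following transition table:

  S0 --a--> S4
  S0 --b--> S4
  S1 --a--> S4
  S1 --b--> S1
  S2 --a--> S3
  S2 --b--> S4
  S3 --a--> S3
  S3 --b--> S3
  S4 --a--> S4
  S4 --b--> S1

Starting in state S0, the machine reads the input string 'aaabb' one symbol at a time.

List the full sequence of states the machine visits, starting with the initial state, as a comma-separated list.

Answer: S0, S4, S4, S4, S1, S1

Derivation:
Start: S0
  read 'a': S0 --a--> S4
  read 'a': S4 --a--> S4
  read 'a': S4 --a--> S4
  read 'b': S4 --b--> S1
  read 'b': S1 --b--> S1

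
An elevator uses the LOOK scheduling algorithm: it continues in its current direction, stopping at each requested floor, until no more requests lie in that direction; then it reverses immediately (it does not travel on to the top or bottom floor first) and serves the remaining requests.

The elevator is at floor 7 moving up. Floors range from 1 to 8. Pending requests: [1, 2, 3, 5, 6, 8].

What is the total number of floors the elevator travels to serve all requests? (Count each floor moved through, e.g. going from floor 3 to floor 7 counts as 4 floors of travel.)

Answer: 8

Derivation:
Start at floor 7 moving up, LOOK stop order: [8, 6, 5, 3, 2, 1]
  7 → 8: |8-7| = 1, total = 1
  8 → 6: |6-8| = 2, total = 3
  6 → 5: |5-6| = 1, total = 4
  5 → 3: |3-5| = 2, total = 6
  3 → 2: |2-3| = 1, total = 7
  2 → 1: |1-2| = 1, total = 8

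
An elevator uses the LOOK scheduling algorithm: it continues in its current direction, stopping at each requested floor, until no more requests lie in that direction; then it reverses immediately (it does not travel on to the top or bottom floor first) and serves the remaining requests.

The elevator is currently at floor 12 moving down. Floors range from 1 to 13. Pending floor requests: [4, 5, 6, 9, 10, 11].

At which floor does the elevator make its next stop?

Answer: 11

Derivation:
Current floor: 12, direction: down
Requests above: []
Requests below: [4, 5, 6, 9, 10, 11]
Moving down and requests lie below → nearest below is max([4, 5, 6, 9, 10, 11]) = 11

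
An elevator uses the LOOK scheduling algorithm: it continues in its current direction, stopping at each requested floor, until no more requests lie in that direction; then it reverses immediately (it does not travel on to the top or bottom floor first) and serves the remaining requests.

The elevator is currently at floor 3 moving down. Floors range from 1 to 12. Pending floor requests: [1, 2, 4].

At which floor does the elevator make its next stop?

Current floor: 3, direction: down
Requests above: [4]
Requests below: [1, 2]
Moving down and requests lie below → nearest below is max([1, 2]) = 2

Answer: 2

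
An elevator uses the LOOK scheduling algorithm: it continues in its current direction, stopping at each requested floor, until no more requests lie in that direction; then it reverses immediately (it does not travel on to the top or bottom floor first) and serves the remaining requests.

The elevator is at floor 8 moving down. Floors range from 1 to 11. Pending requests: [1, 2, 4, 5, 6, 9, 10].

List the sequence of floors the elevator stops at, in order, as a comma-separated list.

Current: 8, moving DOWN
Serve below first (descending): [6, 5, 4, 2, 1]
Then reverse, serve above (ascending): [9, 10]

Answer: 6, 5, 4, 2, 1, 9, 10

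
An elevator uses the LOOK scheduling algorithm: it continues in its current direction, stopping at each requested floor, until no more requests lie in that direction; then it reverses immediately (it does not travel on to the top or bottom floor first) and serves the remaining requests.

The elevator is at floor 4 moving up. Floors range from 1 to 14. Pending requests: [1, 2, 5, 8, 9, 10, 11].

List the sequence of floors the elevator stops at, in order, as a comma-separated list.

Answer: 5, 8, 9, 10, 11, 2, 1

Derivation:
Current: 4, moving UP
Serve above first (ascending): [5, 8, 9, 10, 11]
Then reverse, serve below (descending): [2, 1]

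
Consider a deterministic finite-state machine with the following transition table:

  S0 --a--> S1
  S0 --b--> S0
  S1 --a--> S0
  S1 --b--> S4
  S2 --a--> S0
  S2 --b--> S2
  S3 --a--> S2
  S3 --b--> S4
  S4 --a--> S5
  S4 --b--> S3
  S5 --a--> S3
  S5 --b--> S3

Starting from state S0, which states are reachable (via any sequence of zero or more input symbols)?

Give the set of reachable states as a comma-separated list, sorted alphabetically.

BFS from S0:
  visit S0: S0--a-->S1 (new), S0--b-->S0 (seen)
  visit S1: S1--a-->S0 (seen), S1--b-->S4 (new)
  visit S4: S4--a-->S5 (new), S4--b-->S3 (new)
  visit S5: S5--a-->S3 (seen), S5--b-->S3 (seen)
  visit S3: S3--a-->S2 (new), S3--b-->S4 (seen)
  visit S2: S2--a-->S0 (seen), S2--b-->S2 (seen)

Answer: S0, S1, S2, S3, S4, S5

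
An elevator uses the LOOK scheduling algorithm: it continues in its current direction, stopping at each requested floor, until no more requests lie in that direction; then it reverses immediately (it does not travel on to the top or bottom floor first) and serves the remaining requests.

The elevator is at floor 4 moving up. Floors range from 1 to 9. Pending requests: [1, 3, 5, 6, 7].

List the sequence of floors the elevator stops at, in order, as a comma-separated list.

Current: 4, moving UP
Serve above first (ascending): [5, 6, 7]
Then reverse, serve below (descending): [3, 1]

Answer: 5, 6, 7, 3, 1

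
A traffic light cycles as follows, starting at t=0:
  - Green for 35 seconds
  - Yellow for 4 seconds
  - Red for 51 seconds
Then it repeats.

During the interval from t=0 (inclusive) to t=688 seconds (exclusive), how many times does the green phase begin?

Cycle = 35+4+51 = 90s
green phase starts at t = k*90 + 0 for k=0,1,2,...
Need k*90+0 < 688 → k < 7.644
k ∈ {0, ..., 7} → 8 starts

Answer: 8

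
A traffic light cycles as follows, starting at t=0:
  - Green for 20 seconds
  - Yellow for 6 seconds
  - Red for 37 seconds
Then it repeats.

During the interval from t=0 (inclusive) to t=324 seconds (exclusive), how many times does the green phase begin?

Cycle = 20+6+37 = 63s
green phase starts at t = k*63 + 0 for k=0,1,2,...
Need k*63+0 < 324 → k < 5.143
k ∈ {0, ..., 5} → 6 starts

Answer: 6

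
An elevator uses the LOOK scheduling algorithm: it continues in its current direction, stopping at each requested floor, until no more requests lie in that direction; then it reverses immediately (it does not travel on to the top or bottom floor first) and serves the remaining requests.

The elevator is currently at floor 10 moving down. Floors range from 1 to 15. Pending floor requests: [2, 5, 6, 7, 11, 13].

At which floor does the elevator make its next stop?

Answer: 7

Derivation:
Current floor: 10, direction: down
Requests above: [11, 13]
Requests below: [2, 5, 6, 7]
Moving down and requests lie below → nearest below is max([2, 5, 6, 7]) = 7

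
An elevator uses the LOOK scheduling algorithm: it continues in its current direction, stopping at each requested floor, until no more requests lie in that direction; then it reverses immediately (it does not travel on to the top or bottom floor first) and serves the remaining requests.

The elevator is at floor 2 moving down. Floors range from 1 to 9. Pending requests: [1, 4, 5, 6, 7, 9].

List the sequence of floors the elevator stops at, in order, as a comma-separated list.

Answer: 1, 4, 5, 6, 7, 9

Derivation:
Current: 2, moving DOWN
Serve below first (descending): [1]
Then reverse, serve above (ascending): [4, 5, 6, 7, 9]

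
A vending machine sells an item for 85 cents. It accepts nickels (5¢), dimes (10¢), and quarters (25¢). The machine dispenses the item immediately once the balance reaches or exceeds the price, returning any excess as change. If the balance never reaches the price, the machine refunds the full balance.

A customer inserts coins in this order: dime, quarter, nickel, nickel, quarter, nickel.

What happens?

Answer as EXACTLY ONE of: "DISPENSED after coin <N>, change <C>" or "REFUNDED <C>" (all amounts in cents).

Price: 85¢
Coin 1 (dime, 10¢): balance = 10¢
Coin 2 (quarter, 25¢): balance = 35¢
Coin 3 (nickel, 5¢): balance = 40¢
Coin 4 (nickel, 5¢): balance = 45¢
Coin 5 (quarter, 25¢): balance = 70¢
Coin 6 (nickel, 5¢): balance = 75¢
All coins inserted, balance 75¢ < price 85¢ → REFUND 75¢

Answer: REFUNDED 75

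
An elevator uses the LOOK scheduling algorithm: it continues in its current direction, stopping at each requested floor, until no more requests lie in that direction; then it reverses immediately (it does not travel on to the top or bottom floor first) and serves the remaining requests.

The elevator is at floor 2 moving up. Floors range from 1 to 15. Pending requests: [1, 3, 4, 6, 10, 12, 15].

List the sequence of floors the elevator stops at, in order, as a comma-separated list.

Current: 2, moving UP
Serve above first (ascending): [3, 4, 6, 10, 12, 15]
Then reverse, serve below (descending): [1]

Answer: 3, 4, 6, 10, 12, 15, 1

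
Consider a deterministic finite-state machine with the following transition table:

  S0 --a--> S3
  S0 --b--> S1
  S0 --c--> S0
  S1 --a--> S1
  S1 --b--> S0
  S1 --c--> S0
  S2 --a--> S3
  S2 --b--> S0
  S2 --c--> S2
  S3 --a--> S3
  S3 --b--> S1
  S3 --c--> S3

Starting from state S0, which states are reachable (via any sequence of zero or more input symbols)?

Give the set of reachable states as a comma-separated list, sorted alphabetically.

Answer: S0, S1, S3

Derivation:
BFS from S0:
  visit S0: S0--a-->S3 (new), S0--b-->S1 (new), S0--c-->S0 (seen)
  visit S3: S3--a-->S3 (seen), S3--b-->S1 (seen), S3--c-->S3 (seen)
  visit S1: S1--a-->S1 (seen), S1--b-->S0 (seen), S1--c-->S0 (seen)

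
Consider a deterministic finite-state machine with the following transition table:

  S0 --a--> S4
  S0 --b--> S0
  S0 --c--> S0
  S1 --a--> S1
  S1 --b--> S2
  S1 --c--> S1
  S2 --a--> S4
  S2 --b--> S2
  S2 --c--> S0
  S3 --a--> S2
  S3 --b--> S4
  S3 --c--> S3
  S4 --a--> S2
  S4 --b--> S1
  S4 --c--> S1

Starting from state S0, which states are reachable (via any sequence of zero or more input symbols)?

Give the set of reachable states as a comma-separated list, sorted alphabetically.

Answer: S0, S1, S2, S4

Derivation:
BFS from S0:
  visit S0: S0--a-->S4 (new), S0--b-->S0 (seen), S0--c-->S0 (seen)
  visit S4: S4--a-->S2 (new), S4--b-->S1 (new), S4--c-->S1 (seen)
  visit S2: S2--a-->S4 (seen), S2--b-->S2 (seen), S2--c-->S0 (seen)
  visit S1: S1--a-->S1 (seen), S1--b-->S2 (seen), S1--c-->S1 (seen)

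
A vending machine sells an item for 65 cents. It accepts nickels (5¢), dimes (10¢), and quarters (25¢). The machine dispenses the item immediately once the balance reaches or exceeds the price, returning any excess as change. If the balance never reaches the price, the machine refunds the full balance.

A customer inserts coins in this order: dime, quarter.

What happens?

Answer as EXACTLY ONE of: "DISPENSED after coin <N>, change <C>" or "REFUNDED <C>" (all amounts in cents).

Price: 65¢
Coin 1 (dime, 10¢): balance = 10¢
Coin 2 (quarter, 25¢): balance = 35¢
All coins inserted, balance 35¢ < price 65¢ → REFUND 35¢

Answer: REFUNDED 35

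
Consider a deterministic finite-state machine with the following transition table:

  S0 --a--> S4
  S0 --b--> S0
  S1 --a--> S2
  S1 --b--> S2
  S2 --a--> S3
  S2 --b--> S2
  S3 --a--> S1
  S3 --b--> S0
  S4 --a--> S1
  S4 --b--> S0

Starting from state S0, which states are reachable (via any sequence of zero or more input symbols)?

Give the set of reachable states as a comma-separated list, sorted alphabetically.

Answer: S0, S1, S2, S3, S4

Derivation:
BFS from S0:
  visit S0: S0--a-->S4 (new), S0--b-->S0 (seen)
  visit S4: S4--a-->S1 (new), S4--b-->S0 (seen)
  visit S1: S1--a-->S2 (new), S1--b-->S2 (seen)
  visit S2: S2--a-->S3 (new), S2--b-->S2 (seen)
  visit S3: S3--a-->S1 (seen), S3--b-->S0 (seen)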